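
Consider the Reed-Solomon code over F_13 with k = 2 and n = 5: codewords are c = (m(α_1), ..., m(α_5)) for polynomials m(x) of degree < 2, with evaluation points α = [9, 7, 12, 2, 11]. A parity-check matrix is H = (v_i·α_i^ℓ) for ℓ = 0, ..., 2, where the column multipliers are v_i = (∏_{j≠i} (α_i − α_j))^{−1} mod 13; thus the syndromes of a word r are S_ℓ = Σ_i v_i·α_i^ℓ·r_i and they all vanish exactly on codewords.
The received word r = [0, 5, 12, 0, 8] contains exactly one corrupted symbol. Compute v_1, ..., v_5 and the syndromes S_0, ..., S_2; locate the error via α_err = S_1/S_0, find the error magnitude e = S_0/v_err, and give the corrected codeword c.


S = (7, 1, 2), error at position 4, error magnitude e = 2, c = [0, 5, 12, 11, 8].

Step 1: column multipliers v_i = (∏_{j≠i}(α_i − α_j))^{−1} mod 13.
  i = 1 (α = 9): (9−7)(9−12)(9−2)(9−11) = 2·(−3)·7·(−2) = 84 ≡ 6, so v_1 = 6^{−1} = 11 (mod 13).
  i = 2 (α = 7): (7−9)(7−12)(7−2)(7−11) = (−2)·(−5)·5·(−4) = −200 ≡ 8, so v_2 = 8^{−1} = 5 (mod 13).
  i = 3 (α = 12): (12−9)(12−7)(12−2)(12−11) = 3·5·10·1 = 150 ≡ 7, so v_3 = 7^{−1} = 2 (mod 13).
  i = 4 (α = 2): (2−9)(2−7)(2−12)(2−11) = (−7)·(−5)·(−10)·(−9) = 3150 ≡ 4, so v_4 = 4^{−1} = 10 (mod 13).
  i = 5 (α = 11): (11−9)(11−7)(11−12)(11−2) = 2·4·(−1)·9 = −72 ≡ 6, so v_5 = 6^{−1} = 11 (mod 13).
  v = [11, 5, 2, 10, 11].
Step 2: syndromes of r = [0, 5, 12, 0, 8] (all sums mod 13).
  S_0 = Σ v_i r_i = 11·0 + 5·5 + 2·12 + 10·0 + 11·8 = 137 ≡ 7.
  S_1 = Σ v_i α_i r_i = 11·9·0 + 5·7·5 + 2·12·12 + 10·2·0 + 11·11·8 = 1431 ≡ 1.
  α_i^2 mod 13 = [3, 10, 1, 4, 4].
  S_2 = Σ v_i α_i^2 r_i = 11·3·0 + 5·10·5 + 2·1·12 + 10·4·0 + 11·4·8 = 626 ≡ 2.
  S = (7, 1, 2) ≠ 0, so r is not a codeword (an error is present).
Step 3: locate the error. For a single error e at position i, S_ℓ = v_i·e·α_i^ℓ, so α_err = S_1/S_0.
  S_0^{−1} = 7^{−1} = 2 (mod 13), so α_err = 1·2 = 2 ≡ 2 = α_4. Error position i = 4.
  Consistency check: S_2/S_1 = 2·1 = 2 ≡ 2 = α_err ✓ (single-error assumption holds).
Step 4: error magnitude e = S_0/v_4 = S_0·∏_{j≠4}(α_4 − α_j) = 7·4 = 28 ≡ 2 (mod 13).
Step 5: correct position 4: c_4 = r_4 − e = 0 − 2 ≡ 11 (mod 13). Hence c = [0, 5, 12, 11, 8].
  Check: interpolating c through the α_i gives m(x) = 3 + 4·x (degree < 2) with m(α_i) = c_i for every i, so c is indeed a codeword.


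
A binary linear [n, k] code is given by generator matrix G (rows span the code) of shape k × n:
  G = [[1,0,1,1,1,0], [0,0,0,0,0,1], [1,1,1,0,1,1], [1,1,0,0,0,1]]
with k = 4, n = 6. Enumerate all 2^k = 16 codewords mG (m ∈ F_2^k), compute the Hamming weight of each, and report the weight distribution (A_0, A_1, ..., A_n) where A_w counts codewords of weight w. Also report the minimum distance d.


Weight distribution: A_0 = 1, A_1 = 1, A_2 = 4, A_3 = 4, A_4 = 3, A_5 = 3. Minimum distance d = 1.

Enumerate all 2^4 = 16 messages m ∈ F_2^4.
For each, compute codeword c = mG in F_2^6, then tally its weight.
  m = 0000 → c = 000000, weight = 0.
  m = 1000 → c = 101110, weight = 4.
  m = 0100 → c = 000001, weight = 1.
  m = 1100 → c = 101111, weight = 5.
  m = 0010 → c = 111011, weight = 5.
  m = 1010 → c = 010101, weight = 3.
  m = 0110 → c = 111010, weight = 4.
  m = 1110 → c = 010100, weight = 2.
  m = 0001 → c = 110001, weight = 3.
  m = 1001 → c = 011111, weight = 5.
  m = 0101 → c = 110000, weight = 2.
  m = 1101 → c = 011110, weight = 4.
  m = 0011 → c = 001010, weight = 2.
  m = 1011 → c = 100100, weight = 2.
  m = 0111 → c = 001011, weight = 3.
  m = 1111 → c = 100101, weight = 3.
Tally weights:
  weight 0: 1 codewords.
  weight 1: 1 codewords.
  weight 2: 4 codewords.
  weight 3: 4 codewords.
  weight 4: 3 codewords.
  weight 5: 3 codewords.
Minimum distance d = smallest w > 0 with A_w > 0 = 1.
Sanity: Σ A_w = 16 = 2^4 = 16 ✓.


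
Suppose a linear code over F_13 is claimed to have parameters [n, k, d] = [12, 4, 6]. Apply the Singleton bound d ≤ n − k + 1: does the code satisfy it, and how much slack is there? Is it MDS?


Singleton RHS = n − k + 1 = 9, slack = 3, bound satisfied, not MDS.

Singleton bound: d ≤ n − k + 1.
Here n = 12, k = 4, so n − k + 1 = 9.
Given d = 6, check d ≤ 9: YES.
Slack = (n − k + 1) − d = 3.
The code is NOT MDS (slack = 3 > 0).
Description: the claimed parameters are [12, 4, 6]_13; such a code would be non-MDS.


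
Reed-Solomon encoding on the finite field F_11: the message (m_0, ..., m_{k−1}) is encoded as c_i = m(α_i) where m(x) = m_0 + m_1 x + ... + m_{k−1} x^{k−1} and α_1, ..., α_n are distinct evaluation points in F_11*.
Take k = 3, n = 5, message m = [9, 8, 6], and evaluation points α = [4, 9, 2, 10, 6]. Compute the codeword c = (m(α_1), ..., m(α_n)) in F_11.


c = [5, 6, 5, 7, 9]

Message polynomial: m(x) = 9 + 8·x + 6·x^2 (mod 11).
For each evaluation point α_i, compute m(α_i) mod 11:
  α_1 = 4: Horner steps 6 → 10 → 5, so m(4) = 5.
  α_2 = 9: Horner steps 6 → 7 → 6, so m(9) = 6.
  α_3 = 2: Horner steps 6 → 9 → 5, so m(2) = 5.
  α_4 = 10: Horner steps 6 → 2 → 7, so m(10) = 7.
  α_5 = 6: Horner steps 6 → 0 → 9, so m(6) = 9.
Codeword c = [5, 6, 5, 7, 9] ∈ F_11^5.


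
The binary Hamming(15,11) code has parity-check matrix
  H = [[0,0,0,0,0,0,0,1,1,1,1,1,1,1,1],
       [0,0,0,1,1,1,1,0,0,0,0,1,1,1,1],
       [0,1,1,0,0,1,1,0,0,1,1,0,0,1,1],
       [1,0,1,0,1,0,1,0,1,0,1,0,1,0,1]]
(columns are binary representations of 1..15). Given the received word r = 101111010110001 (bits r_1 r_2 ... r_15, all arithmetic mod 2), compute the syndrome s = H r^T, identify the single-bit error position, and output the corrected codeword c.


s = (0, 0, 1, 1)^T, error position = 3, corrected codeword c = 100111010110001

Compute s = H r^T mod 2 one row at a time:
  s_1 = 1 + 0 + 1 + 1 + 0 + 0 + 0 + 1 = 4 ≡ 0 (mod 2).
  s_2 = 1 + 1 + 1 + 0 + 0 + 0 + 0 + 1 = 4 ≡ 0 (mod 2).
  s_3 = 0 + 1 + 1 + 0 + 1 + 1 + 0 + 1 = 5 ≡ 1 (mod 2).
  s_4 = 1 + 1 + 1 + 0 + 0 + 1 + 0 + 1 = 5 ≡ 1 (mod 2).
s = (0, 0, 1, 1)^T — this equals column 3 of H (binary 0011), so error is at position 3.
Correct: flip bit 3 of r = 101111010110001 to get c = 100111010110001.


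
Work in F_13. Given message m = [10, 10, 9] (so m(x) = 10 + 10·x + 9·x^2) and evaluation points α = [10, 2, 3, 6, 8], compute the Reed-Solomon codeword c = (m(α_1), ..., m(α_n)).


c = [9, 1, 4, 4, 3]

Message polynomial: m(x) = 10 + 10·x + 9·x^2 (mod 13).
For each evaluation point α_i, compute m(α_i) mod 13:
  α_1 = 10: Horner steps 9 → 9 → 9, so m(10) = 9.
  α_2 = 2: Horner steps 9 → 2 → 1, so m(2) = 1.
  α_3 = 3: Horner steps 9 → 11 → 4, so m(3) = 4.
  α_4 = 6: Horner steps 9 → 12 → 4, so m(6) = 4.
  α_5 = 8: Horner steps 9 → 4 → 3, so m(8) = 3.
Codeword c = [9, 1, 4, 4, 3] ∈ F_13^5.


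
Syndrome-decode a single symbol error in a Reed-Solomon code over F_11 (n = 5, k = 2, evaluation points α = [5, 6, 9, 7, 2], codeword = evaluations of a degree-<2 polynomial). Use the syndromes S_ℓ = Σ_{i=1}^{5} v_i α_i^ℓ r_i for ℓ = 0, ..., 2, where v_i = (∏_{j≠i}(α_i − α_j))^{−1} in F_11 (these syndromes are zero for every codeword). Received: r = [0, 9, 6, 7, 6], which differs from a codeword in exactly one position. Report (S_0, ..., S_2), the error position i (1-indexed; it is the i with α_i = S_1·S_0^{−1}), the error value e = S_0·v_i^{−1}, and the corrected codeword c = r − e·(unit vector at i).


S = (1, 9, 4), error at position 3, error magnitude e = 3, c = [0, 9, 3, 7, 6].

Step 1: column multipliers v_i = (∏_{j≠i}(α_i − α_j))^{−1} mod 11.
  i = 1 (α = 5): (5−6)(5−9)(5−7)(5−2) = (−1)·(−4)·(−2)·3 = −24 ≡ 9, so v_1 = 9^{−1} = 5 (mod 11).
  i = 2 (α = 6): (6−5)(6−9)(6−7)(6−2) = 1·(−3)·(−1)·4 = 12 ≡ 1, so v_2 = 1^{−1} = 1 (mod 11).
  i = 3 (α = 9): (9−5)(9−6)(9−7)(9−2) = 4·3·2·7 = 168 ≡ 3, so v_3 = 3^{−1} = 4 (mod 11).
  i = 4 (α = 7): (7−5)(7−6)(7−9)(7−2) = 2·1·(−2)·5 = −20 ≡ 2, so v_4 = 2^{−1} = 6 (mod 11).
  i = 5 (α = 2): (2−5)(2−6)(2−9)(2−7) = (−3)·(−4)·(−7)·(−5) = 420 ≡ 2, so v_5 = 2^{−1} = 6 (mod 11).
  v = [5, 1, 4, 6, 6].
Step 2: syndromes of r = [0, 9, 6, 7, 6] (all sums mod 11).
  S_0 = Σ v_i r_i = 5·0 + 1·9 + 4·6 + 6·7 + 6·6 = 111 ≡ 1.
  S_1 = Σ v_i α_i r_i = 5·5·0 + 1·6·9 + 4·9·6 + 6·7·7 + 6·2·6 = 636 ≡ 9.
  α_i^2 mod 11 = [3, 3, 4, 5, 4].
  S_2 = Σ v_i α_i^2 r_i = 5·3·0 + 1·3·9 + 4·4·6 + 6·5·7 + 6·4·6 = 477 ≡ 4.
  S = (1, 9, 4) ≠ 0, so r is not a codeword (an error is present).
Step 3: locate the error. For a single error e at position i, S_ℓ = v_i·e·α_i^ℓ, so α_err = S_1/S_0.
  S_0^{−1} = 1^{−1} = 1 (mod 11), so α_err = 9·1 = 9 ≡ 9 = α_3. Error position i = 3.
  Consistency check: S_2/S_1 = 4·5 = 20 ≡ 9 = α_err ✓ (single-error assumption holds).
Step 4: error magnitude e = S_0/v_3 = S_0·∏_{j≠3}(α_3 − α_j) = 1·3 = 3 ≡ 3 (mod 11).
Step 5: correct position 3: c_3 = r_3 − e = 6 − 3 ≡ 3 (mod 11). Hence c = [0, 9, 3, 7, 6].
  Check: interpolating c through the α_i gives m(x) = 10 + 9·x (degree < 2) with m(α_i) = c_i for every i, so c is indeed a codeword.


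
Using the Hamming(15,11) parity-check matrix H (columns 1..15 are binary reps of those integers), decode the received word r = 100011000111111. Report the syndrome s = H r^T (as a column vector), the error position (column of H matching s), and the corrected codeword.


s = (0, 0, 1, 1)^T, error position = 3, corrected codeword c = 101011000111111

Compute s = H r^T mod 2 one row at a time:
  s_1 = 0 + 0 + 1 + 1 + 1 + 1 + 1 + 1 = 6 ≡ 0 (mod 2).
  s_2 = 0 + 1 + 1 + 0 + 1 + 1 + 1 + 1 = 6 ≡ 0 (mod 2).
  s_3 = 0 + 0 + 1 + 0 + 1 + 1 + 1 + 1 = 5 ≡ 1 (mod 2).
  s_4 = 1 + 0 + 1 + 0 + 0 + 1 + 1 + 1 = 5 ≡ 1 (mod 2).
s = (0, 0, 1, 1)^T — this equals column 3 of H (binary 0011), so error is at position 3.
Correct: flip bit 3 of r = 100011000111111 to get c = 101011000111111.


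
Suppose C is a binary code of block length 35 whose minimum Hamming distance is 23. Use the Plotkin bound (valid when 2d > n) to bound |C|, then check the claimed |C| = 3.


Plotkin bound M ≤ 4; given |C| = 3 ≤ bound (satisfied).

Check applicability: 2d = 46, n = 35.
2d − n = 11 > 0, so Plotkin applies.
Compute d/(2d−n) = 23/11 ≈ 2.0909.
⌊d/(2d−n)⌋ = 2.
Plotkin bound: M ≤ 2·2 = 4.
Given |C| = 3, check: satisfied.
This |C| is below the Plotkin bound.


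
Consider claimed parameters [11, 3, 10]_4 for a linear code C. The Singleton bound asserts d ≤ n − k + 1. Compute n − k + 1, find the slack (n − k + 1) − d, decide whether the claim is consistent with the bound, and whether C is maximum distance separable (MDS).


Singleton RHS = n − k + 1 = 9, slack = -1, bound violated (no such code; not MDS).

Singleton bound: d ≤ n − k + 1.
Here n = 11, k = 3, so n − k + 1 = 9.
Given d = 10, check d ≤ 9: NO.
Slack = (n − k + 1) − d = -1.
The slack is negative: d = 10 exceeds n − k + 1 = 9 by 1, so the Singleton bound is violated and no linear [11, 3, 10]_4 code can exist. In particular it is not MDS (MDS requires d = n − k + 1 exactly).
Description: the claimed parameters are [11, 3, 10]_4; such a code would be impossible (violates the Singleton bound).


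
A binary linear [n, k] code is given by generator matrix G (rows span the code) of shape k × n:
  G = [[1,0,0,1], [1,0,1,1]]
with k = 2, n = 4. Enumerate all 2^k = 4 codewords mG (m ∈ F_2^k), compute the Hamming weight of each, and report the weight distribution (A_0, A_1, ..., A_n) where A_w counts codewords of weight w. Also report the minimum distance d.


Weight distribution: A_0 = 1, A_1 = 1, A_2 = 1, A_3 = 1. Minimum distance d = 1.

Enumerate all 2^2 = 4 messages m ∈ F_2^2.
For each, compute codeword c = mG in F_2^4, then tally its weight.
  m = 00 → c = 0000, weight = 0.
  m = 10 → c = 1001, weight = 2.
  m = 01 → c = 1011, weight = 3.
  m = 11 → c = 0010, weight = 1.
Tally weights:
  weight 0: 1 codewords.
  weight 1: 1 codewords.
  weight 2: 1 codewords.
  weight 3: 1 codewords.
Minimum distance d = smallest w > 0 with A_w > 0 = 1.
Sanity: Σ A_w = 4 = 2^2 = 4 ✓.


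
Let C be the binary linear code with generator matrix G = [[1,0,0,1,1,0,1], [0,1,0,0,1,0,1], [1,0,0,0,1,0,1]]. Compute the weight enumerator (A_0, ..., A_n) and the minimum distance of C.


Weight distribution: A_0 = 1, A_1 = 1, A_2 = 1, A_3 = 3, A_4 = 2. Minimum distance d = 1.

Enumerate all 2^3 = 8 messages m ∈ F_2^3.
For each, compute codeword c = mG in F_2^7, then tally its weight.
  m = 000 → c = 0000000, weight = 0.
  m = 100 → c = 1001101, weight = 4.
  m = 010 → c = 0100101, weight = 3.
  m = 110 → c = 1101000, weight = 3.
  m = 001 → c = 1000101, weight = 3.
  m = 101 → c = 0001000, weight = 1.
  m = 011 → c = 1100000, weight = 2.
  m = 111 → c = 0101101, weight = 4.
Tally weights:
  weight 0: 1 codewords.
  weight 1: 1 codewords.
  weight 2: 1 codewords.
  weight 3: 3 codewords.
  weight 4: 2 codewords.
Minimum distance d = smallest w > 0 with A_w > 0 = 1.
Sanity: Σ A_w = 8 = 2^3 = 8 ✓.


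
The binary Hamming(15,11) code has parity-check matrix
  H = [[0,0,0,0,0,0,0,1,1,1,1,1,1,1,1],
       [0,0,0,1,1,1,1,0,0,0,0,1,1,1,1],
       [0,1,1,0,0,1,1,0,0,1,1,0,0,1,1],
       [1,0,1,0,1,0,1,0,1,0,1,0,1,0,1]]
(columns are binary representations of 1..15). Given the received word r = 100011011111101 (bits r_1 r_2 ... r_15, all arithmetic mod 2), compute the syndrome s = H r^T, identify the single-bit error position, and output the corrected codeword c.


s = (1, 1, 0, 0)^T, error position = 12, corrected codeword c = 100011011110101

Compute s = H r^T mod 2 one row at a time:
  s_1 = 1 + 1 + 1 + 1 + 1 + 1 + 0 + 1 = 7 ≡ 1 (mod 2).
  s_2 = 0 + 1 + 1 + 0 + 1 + 1 + 0 + 1 = 5 ≡ 1 (mod 2).
  s_3 = 0 + 0 + 1 + 0 + 1 + 1 + 0 + 1 = 4 ≡ 0 (mod 2).
  s_4 = 1 + 0 + 1 + 0 + 1 + 1 + 1 + 1 = 6 ≡ 0 (mod 2).
s = (1, 1, 0, 0)^T — this equals column 12 of H (binary 1100), so error is at position 12.
Correct: flip bit 12 of r = 100011011111101 to get c = 100011011110101.


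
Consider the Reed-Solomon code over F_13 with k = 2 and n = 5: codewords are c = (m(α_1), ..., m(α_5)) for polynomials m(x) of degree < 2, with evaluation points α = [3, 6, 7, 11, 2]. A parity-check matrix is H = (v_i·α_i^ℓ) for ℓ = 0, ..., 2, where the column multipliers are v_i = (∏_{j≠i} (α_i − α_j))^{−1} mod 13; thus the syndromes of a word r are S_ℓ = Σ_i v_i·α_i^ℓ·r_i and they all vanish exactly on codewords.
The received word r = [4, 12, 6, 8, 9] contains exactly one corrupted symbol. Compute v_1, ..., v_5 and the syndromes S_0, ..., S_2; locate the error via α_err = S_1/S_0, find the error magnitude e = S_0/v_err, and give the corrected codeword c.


S = (7, 1, 2), error at position 5, error magnitude e = 12, c = [4, 12, 6, 8, 10].

Step 1: column multipliers v_i = (∏_{j≠i}(α_i − α_j))^{−1} mod 13.
  i = 1 (α = 3): (3−6)(3−7)(3−11)(3−2) = (−3)·(−4)·(−8)·1 = −96 ≡ 8, so v_1 = 8^{−1} = 5 (mod 13).
  i = 2 (α = 6): (6−3)(6−7)(6−11)(6−2) = 3·(−1)·(−5)·4 = 60 ≡ 8, so v_2 = 8^{−1} = 5 (mod 13).
  i = 3 (α = 7): (7−3)(7−6)(7−11)(7−2) = 4·1·(−4)·5 = −80 ≡ 11, so v_3 = 11^{−1} = 6 (mod 13).
  i = 4 (α = 11): (11−3)(11−6)(11−7)(11−2) = 8·5·4·9 = 1440 ≡ 10, so v_4 = 10^{−1} = 4 (mod 13).
  i = 5 (α = 2): (2−3)(2−6)(2−7)(2−11) = (−1)·(−4)·(−5)·(−9) = 180 ≡ 11, so v_5 = 11^{−1} = 6 (mod 13).
  v = [5, 5, 6, 4, 6].
Step 2: syndromes of r = [4, 12, 6, 8, 9] (all sums mod 13).
  S_0 = Σ v_i r_i = 5·4 + 5·12 + 6·6 + 4·8 + 6·9 = 202 ≡ 7.
  S_1 = Σ v_i α_i r_i = 5·3·4 + 5·6·12 + 6·7·6 + 4·11·8 + 6·2·9 = 1132 ≡ 1.
  α_i^2 mod 13 = [9, 10, 10, 4, 4].
  S_2 = Σ v_i α_i^2 r_i = 5·9·4 + 5·10·12 + 6·10·6 + 4·4·8 + 6·4·9 = 1484 ≡ 2.
  S = (7, 1, 2) ≠ 0, so r is not a codeword (an error is present).
Step 3: locate the error. For a single error e at position i, S_ℓ = v_i·e·α_i^ℓ, so α_err = S_1/S_0.
  S_0^{−1} = 7^{−1} = 2 (mod 13), so α_err = 1·2 = 2 ≡ 2 = α_5. Error position i = 5.
  Consistency check: S_2/S_1 = 2·1 = 2 ≡ 2 = α_err ✓ (single-error assumption holds).
Step 4: error magnitude e = S_0/v_5 = S_0·∏_{j≠5}(α_5 − α_j) = 7·11 = 77 ≡ 12 (mod 13).
Step 5: correct position 5: c_5 = r_5 − e = 9 − 12 ≡ 10 (mod 13). Hence c = [4, 12, 6, 8, 10].
  Check: interpolating c through the α_i gives m(x) = 9 + 7·x (degree < 2) with m(α_i) = c_i for every i, so c is indeed a codeword.


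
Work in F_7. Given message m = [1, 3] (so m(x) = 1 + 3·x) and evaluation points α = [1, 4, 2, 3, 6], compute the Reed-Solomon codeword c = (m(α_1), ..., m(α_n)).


c = [4, 6, 0, 3, 5]

Message polynomial: m(x) = 1 + 3·x (mod 7).
For each evaluation point α_i, compute m(α_i) mod 7:
  α_1 = 1: Horner steps 3 → 4, so m(1) = 4.
  α_2 = 4: Horner steps 3 → 6, so m(4) = 6.
  α_3 = 2: Horner steps 3 → 0, so m(2) = 0.
  α_4 = 3: Horner steps 3 → 3, so m(3) = 3.
  α_5 = 6: Horner steps 3 → 5, so m(6) = 5.
Codeword c = [4, 6, 0, 3, 5] ∈ F_7^5.


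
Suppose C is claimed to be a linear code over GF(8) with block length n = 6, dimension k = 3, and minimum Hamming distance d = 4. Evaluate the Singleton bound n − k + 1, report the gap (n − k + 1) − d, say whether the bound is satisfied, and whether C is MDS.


Singleton RHS = n − k + 1 = 4, slack = 0, bound satisfied, MDS.

Singleton bound: d ≤ n − k + 1.
Here n = 6, k = 3, so n − k + 1 = 4.
Given d = 4, check d ≤ 4: YES.
Slack = (n − k + 1) − d = 0.
The code is MDS (slack = 0).
Description: the claimed parameters are [6, 3, 4]_8; such a code would be MDS (meets Singleton bound).


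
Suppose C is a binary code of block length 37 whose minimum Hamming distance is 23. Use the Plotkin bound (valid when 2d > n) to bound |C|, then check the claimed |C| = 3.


Plotkin bound M ≤ 4; given |C| = 3 ≤ bound (satisfied).

Check applicability: 2d = 46, n = 37.
2d − n = 9 > 0, so Plotkin applies.
Compute d/(2d−n) = 23/9 ≈ 2.5556.
⌊d/(2d−n)⌋ = 2.
Plotkin bound: M ≤ 2·2 = 4.
Given |C| = 3, check: satisfied.
This |C| is below the Plotkin bound.


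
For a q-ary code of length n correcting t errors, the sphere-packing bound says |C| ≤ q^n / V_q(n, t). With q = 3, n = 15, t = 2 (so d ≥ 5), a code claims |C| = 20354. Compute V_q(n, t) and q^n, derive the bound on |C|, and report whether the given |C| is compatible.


V_q(n, t) = 451, q^n = 14348907, Hamming bound = 31815, |C| = 20354 ≤ bound (satisfied).

Step 1: Compute V_q(n, t) = Σ_{j=0}^2 C(n, j) (q−1)^j.
  j = 0: C(15,0)·(2)^0 = 1·1 = 1.
  j = 1: C(15,1)·(2)^1 = 15·2 = 30.
  j = 2: C(15,2)·(2)^2 = 105·4 = 420.
  V_q(n, t) = 1 + 30 + 420 = 451.
Step 2: q^n = 3^15 = 14348907.
Step 3: Hamming bound ⌊q^n / V_q(n,t)⌋ = ⌊14348907/451⌋ = 31815.
Step 4: Compare |C| = 20354 to 31815: satisfied.
The claimed |C| lies below the Hamming bound.


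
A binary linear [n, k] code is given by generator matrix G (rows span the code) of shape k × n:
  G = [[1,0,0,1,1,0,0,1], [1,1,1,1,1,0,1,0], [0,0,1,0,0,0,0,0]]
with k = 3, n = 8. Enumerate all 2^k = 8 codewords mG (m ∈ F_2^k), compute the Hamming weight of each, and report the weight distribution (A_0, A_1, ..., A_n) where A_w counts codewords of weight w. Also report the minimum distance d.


Weight distribution: A_0 = 1, A_1 = 1, A_3 = 1, A_4 = 2, A_5 = 2, A_6 = 1. Minimum distance d = 1.

Enumerate all 2^3 = 8 messages m ∈ F_2^3.
For each, compute codeword c = mG in F_2^8, then tally its weight.
  m = 000 → c = 00000000, weight = 0.
  m = 100 → c = 10011001, weight = 4.
  m = 010 → c = 11111010, weight = 6.
  m = 110 → c = 01100011, weight = 4.
  m = 001 → c = 00100000, weight = 1.
  m = 101 → c = 10111001, weight = 5.
  m = 011 → c = 11011010, weight = 5.
  m = 111 → c = 01000011, weight = 3.
Tally weights:
  weight 0: 1 codewords.
  weight 1: 1 codewords.
  weight 3: 1 codewords.
  weight 4: 2 codewords.
  weight 5: 2 codewords.
  weight 6: 1 codewords.
Minimum distance d = smallest w > 0 with A_w > 0 = 1.
Sanity: Σ A_w = 8 = 2^3 = 8 ✓.


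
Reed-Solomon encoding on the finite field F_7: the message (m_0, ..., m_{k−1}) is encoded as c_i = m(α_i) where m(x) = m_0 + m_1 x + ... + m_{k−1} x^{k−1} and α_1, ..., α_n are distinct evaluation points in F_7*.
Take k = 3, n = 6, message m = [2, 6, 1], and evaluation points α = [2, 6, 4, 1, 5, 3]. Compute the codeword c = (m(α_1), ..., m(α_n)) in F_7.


c = [4, 4, 0, 2, 1, 1]

Message polynomial: m(x) = 2 + 6·x + 1·x^2 (mod 7).
For each evaluation point α_i, compute m(α_i) mod 7:
  α_1 = 2: Horner steps 1 → 1 → 4, so m(2) = 4.
  α_2 = 6: Horner steps 1 → 5 → 4, so m(6) = 4.
  α_3 = 4: Horner steps 1 → 3 → 0, so m(4) = 0.
  α_4 = 1: Horner steps 1 → 0 → 2, so m(1) = 2.
  α_5 = 5: Horner steps 1 → 4 → 1, so m(5) = 1.
  α_6 = 3: Horner steps 1 → 2 → 1, so m(3) = 1.
Codeword c = [4, 4, 0, 2, 1, 1] ∈ F_7^6.


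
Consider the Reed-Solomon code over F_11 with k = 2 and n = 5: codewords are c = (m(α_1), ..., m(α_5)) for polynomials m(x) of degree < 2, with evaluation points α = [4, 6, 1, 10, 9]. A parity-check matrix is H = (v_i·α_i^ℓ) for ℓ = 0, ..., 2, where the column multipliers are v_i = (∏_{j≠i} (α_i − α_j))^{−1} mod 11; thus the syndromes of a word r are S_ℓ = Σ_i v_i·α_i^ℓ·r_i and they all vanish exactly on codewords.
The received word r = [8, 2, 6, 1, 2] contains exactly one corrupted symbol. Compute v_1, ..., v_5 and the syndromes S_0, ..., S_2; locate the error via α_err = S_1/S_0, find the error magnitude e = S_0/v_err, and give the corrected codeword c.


S = (9, 4, 3), error at position 5, error magnitude e = 9, c = [8, 2, 6, 1, 4].

Step 1: column multipliers v_i = (∏_{j≠i}(α_i − α_j))^{−1} mod 11.
  i = 1 (α = 4): (4−6)(4−1)(4−10)(4−9) = (−2)·3·(−6)·(−5) = −180 ≡ 7, so v_1 = 7^{−1} = 8 (mod 11).
  i = 2 (α = 6): (6−4)(6−1)(6−10)(6−9) = 2·5·(−4)·(−3) = 120 ≡ 10, so v_2 = 10^{−1} = 10 (mod 11).
  i = 3 (α = 1): (1−4)(1−6)(1−10)(1−9) = (−3)·(−5)·(−9)·(−8) = 1080 ≡ 2, so v_3 = 2^{−1} = 6 (mod 11).
  i = 4 (α = 10): (10−4)(10−6)(10−1)(10−9) = 6·4·9·1 = 216 ≡ 7, so v_4 = 7^{−1} = 8 (mod 11).
  i = 5 (α = 9): (9−4)(9−6)(9−1)(9−10) = 5·3·8·(−1) = −120 ≡ 1, so v_5 = 1^{−1} = 1 (mod 11).
  v = [8, 10, 6, 8, 1].
Step 2: syndromes of r = [8, 2, 6, 1, 2] (all sums mod 11).
  S_0 = Σ v_i r_i = 8·8 + 10·2 + 6·6 + 8·1 + 1·2 = 130 ≡ 9.
  S_1 = Σ v_i α_i r_i = 8·4·8 + 10·6·2 + 6·1·6 + 8·10·1 + 1·9·2 = 510 ≡ 4.
  α_i^2 mod 11 = [5, 3, 1, 1, 4].
  S_2 = Σ v_i α_i^2 r_i = 8·5·8 + 10·3·2 + 6·1·6 + 8·1·1 + 1·4·2 = 432 ≡ 3.
  S = (9, 4, 3) ≠ 0, so r is not a codeword (an error is present).
Step 3: locate the error. For a single error e at position i, S_ℓ = v_i·e·α_i^ℓ, so α_err = S_1/S_0.
  S_0^{−1} = 9^{−1} = 5 (mod 11), so α_err = 4·5 = 20 ≡ 9 = α_5. Error position i = 5.
  Consistency check: S_2/S_1 = 3·3 = 9 ≡ 9 = α_err ✓ (single-error assumption holds).
Step 4: error magnitude e = S_0/v_5 = S_0·∏_{j≠5}(α_5 − α_j) = 9·1 = 9 ≡ 9 (mod 11).
Step 5: correct position 5: c_5 = r_5 − e = 2 − 9 ≡ 4 (mod 11). Hence c = [8, 2, 6, 1, 4].
  Check: interpolating c through the α_i gives m(x) = 9 + 8·x (degree < 2) with m(α_i) = c_i for every i, so c is indeed a codeword.


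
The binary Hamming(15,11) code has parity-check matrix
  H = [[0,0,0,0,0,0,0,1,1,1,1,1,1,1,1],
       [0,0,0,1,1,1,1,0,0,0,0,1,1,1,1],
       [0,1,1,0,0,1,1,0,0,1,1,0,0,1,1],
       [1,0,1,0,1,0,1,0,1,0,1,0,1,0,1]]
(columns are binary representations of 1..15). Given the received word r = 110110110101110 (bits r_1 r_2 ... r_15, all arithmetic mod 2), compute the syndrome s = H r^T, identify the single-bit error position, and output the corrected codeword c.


s = (1, 0, 0, 0)^T, error position = 8, corrected codeword c = 110110100101110

Compute s = H r^T mod 2 one row at a time:
  s_1 = 1 + 0 + 1 + 0 + 1 + 1 + 1 + 0 = 5 ≡ 1 (mod 2).
  s_2 = 1 + 1 + 0 + 1 + 1 + 1 + 1 + 0 = 6 ≡ 0 (mod 2).
  s_3 = 1 + 0 + 0 + 1 + 1 + 0 + 1 + 0 = 4 ≡ 0 (mod 2).
  s_4 = 1 + 0 + 1 + 1 + 0 + 0 + 1 + 0 = 4 ≡ 0 (mod 2).
s = (1, 0, 0, 0)^T — this equals column 8 of H (binary 1000), so error is at position 8.
Correct: flip bit 8 of r = 110110110101110 to get c = 110110100101110.


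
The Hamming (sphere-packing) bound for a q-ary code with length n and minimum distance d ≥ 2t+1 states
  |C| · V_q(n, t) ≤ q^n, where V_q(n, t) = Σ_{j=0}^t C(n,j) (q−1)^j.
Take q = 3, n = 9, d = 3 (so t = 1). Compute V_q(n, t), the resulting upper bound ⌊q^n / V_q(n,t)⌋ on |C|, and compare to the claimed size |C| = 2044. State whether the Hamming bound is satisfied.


V_q(n, t) = 19, q^n = 19683, Hamming bound = 1035, |C| = 2044 > bound (violated).

Step 1: Compute V_q(n, t) = Σ_{j=0}^1 C(n, j) (q−1)^j.
  j = 0: C(9,0)·(2)^0 = 1·1 = 1.
  j = 1: C(9,1)·(2)^1 = 9·2 = 18.
  V_q(n, t) = 1 + 18 = 19.
Step 2: q^n = 3^9 = 19683.
Step 3: Hamming bound ⌊q^n / V_q(n,t)⌋ = ⌊19683/19⌋ = 1035.
Step 4: Compare |C| = 2044 to 1035: violated.
The claimed |C| lies above the Hamming bound, so no 3-ary code of length 9 with d ≥ 3 can have 2044 codewords.


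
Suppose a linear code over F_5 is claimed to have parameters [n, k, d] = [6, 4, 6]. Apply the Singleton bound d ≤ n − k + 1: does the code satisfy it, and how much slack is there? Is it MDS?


Singleton RHS = n − k + 1 = 3, slack = -3, bound violated (no such code; not MDS).

Singleton bound: d ≤ n − k + 1.
Here n = 6, k = 4, so n − k + 1 = 3.
Given d = 6, check d ≤ 3: NO.
Slack = (n − k + 1) − d = -3.
The slack is negative: d = 6 exceeds n − k + 1 = 3 by 3, so the Singleton bound is violated and no linear [6, 4, 6]_5 code can exist. In particular it is not MDS (MDS requires d = n − k + 1 exactly).
Description: the claimed parameters are [6, 4, 6]_5; such a code would be impossible (violates the Singleton bound).


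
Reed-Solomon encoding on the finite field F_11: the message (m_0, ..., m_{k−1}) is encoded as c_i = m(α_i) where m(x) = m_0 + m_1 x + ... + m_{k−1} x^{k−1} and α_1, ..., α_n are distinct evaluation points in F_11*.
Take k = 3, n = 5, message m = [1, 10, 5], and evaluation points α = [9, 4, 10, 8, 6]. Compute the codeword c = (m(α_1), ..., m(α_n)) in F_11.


c = [1, 0, 7, 5, 10]

Message polynomial: m(x) = 1 + 10·x + 5·x^2 (mod 11).
For each evaluation point α_i, compute m(α_i) mod 11:
  α_1 = 9: Horner steps 5 → 0 → 1, so m(9) = 1.
  α_2 = 4: Horner steps 5 → 8 → 0, so m(4) = 0.
  α_3 = 10: Horner steps 5 → 5 → 7, so m(10) = 7.
  α_4 = 8: Horner steps 5 → 6 → 5, so m(8) = 5.
  α_5 = 6: Horner steps 5 → 7 → 10, so m(6) = 10.
Codeword c = [1, 0, 7, 5, 10] ∈ F_11^5.


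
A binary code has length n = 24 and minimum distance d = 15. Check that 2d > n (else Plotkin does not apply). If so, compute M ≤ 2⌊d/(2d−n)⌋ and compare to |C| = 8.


Plotkin bound M ≤ 4; given |C| = 8 > bound (violated).

Check applicability: 2d = 30, n = 24.
2d − n = 6 > 0, so Plotkin applies.
Compute d/(2d−n) = 15/6 ≈ 2.5000.
⌊d/(2d−n)⌋ = 2.
Plotkin bound: M ≤ 2·2 = 4.
Given |C| = 8, check: VIOLATED.
This |C| is above the Plotkin bound, so no binary code with n = 24, d = 15 and 8 codewords exists.


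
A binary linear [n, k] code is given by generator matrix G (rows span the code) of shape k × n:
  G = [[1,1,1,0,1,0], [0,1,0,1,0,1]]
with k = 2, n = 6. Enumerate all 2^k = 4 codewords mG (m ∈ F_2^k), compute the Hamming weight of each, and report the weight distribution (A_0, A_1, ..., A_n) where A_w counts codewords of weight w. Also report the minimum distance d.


Weight distribution: A_0 = 1, A_3 = 1, A_4 = 1, A_5 = 1. Minimum distance d = 3.

Enumerate all 2^2 = 4 messages m ∈ F_2^2.
For each, compute codeword c = mG in F_2^6, then tally its weight.
  m = 00 → c = 000000, weight = 0.
  m = 10 → c = 111010, weight = 4.
  m = 01 → c = 010101, weight = 3.
  m = 11 → c = 101111, weight = 5.
Tally weights:
  weight 0: 1 codewords.
  weight 3: 1 codewords.
  weight 4: 1 codewords.
  weight 5: 1 codewords.
Minimum distance d = smallest w > 0 with A_w > 0 = 3.
Sanity: Σ A_w = 4 = 2^2 = 4 ✓.


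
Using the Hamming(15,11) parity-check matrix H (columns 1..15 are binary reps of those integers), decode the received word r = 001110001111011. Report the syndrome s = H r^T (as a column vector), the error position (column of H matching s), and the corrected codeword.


s = (0, 1, 1, 1)^T, error position = 7, corrected codeword c = 001110101111011

Compute s = H r^T mod 2 one row at a time:
  s_1 = 0 + 1 + 1 + 1 + 1 + 0 + 1 + 1 = 6 ≡ 0 (mod 2).
  s_2 = 1 + 1 + 0 + 0 + 1 + 0 + 1 + 1 = 5 ≡ 1 (mod 2).
  s_3 = 0 + 1 + 0 + 0 + 1 + 1 + 1 + 1 = 5 ≡ 1 (mod 2).
  s_4 = 0 + 1 + 1 + 0 + 1 + 1 + 0 + 1 = 5 ≡ 1 (mod 2).
s = (0, 1, 1, 1)^T — this equals column 7 of H (binary 0111), so error is at position 7.
Correct: flip bit 7 of r = 001110001111011 to get c = 001110101111011.


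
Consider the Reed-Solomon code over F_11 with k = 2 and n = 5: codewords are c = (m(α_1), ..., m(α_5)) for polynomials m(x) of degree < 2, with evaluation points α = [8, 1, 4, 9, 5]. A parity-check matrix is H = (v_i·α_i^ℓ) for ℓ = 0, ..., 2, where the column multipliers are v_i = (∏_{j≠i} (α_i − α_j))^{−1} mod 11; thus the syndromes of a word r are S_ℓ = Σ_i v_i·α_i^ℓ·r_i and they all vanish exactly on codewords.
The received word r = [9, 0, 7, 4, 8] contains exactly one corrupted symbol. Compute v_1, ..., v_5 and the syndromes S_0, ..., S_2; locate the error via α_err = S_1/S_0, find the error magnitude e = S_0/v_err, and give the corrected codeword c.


S = (7, 2, 10), error at position 5, error magnitude e = 6, c = [9, 0, 7, 4, 2].

Step 1: column multipliers v_i = (∏_{j≠i}(α_i − α_j))^{−1} mod 11.
  i = 1 (α = 8): (8−1)(8−4)(8−9)(8−5) = 7·4·(−1)·3 = −84 ≡ 4, so v_1 = 4^{−1} = 3 (mod 11).
  i = 2 (α = 1): (1−8)(1−4)(1−9)(1−5) = (−7)·(−3)·(−8)·(−4) = 672 ≡ 1, so v_2 = 1^{−1} = 1 (mod 11).
  i = 3 (α = 4): (4−8)(4−1)(4−9)(4−5) = (−4)·3·(−5)·(−1) = −60 ≡ 6, so v_3 = 6^{−1} = 2 (mod 11).
  i = 4 (α = 9): (9−8)(9−1)(9−4)(9−5) = 1·8·5·4 = 160 ≡ 6, so v_4 = 6^{−1} = 2 (mod 11).
  i = 5 (α = 5): (5−8)(5−1)(5−4)(5−9) = (−3)·4·1·(−4) = 48 ≡ 4, so v_5 = 4^{−1} = 3 (mod 11).
  v = [3, 1, 2, 2, 3].
Step 2: syndromes of r = [9, 0, 7, 4, 8] (all sums mod 11).
  S_0 = Σ v_i r_i = 3·9 + 1·0 + 2·7 + 2·4 + 3·8 = 73 ≡ 7.
  S_1 = Σ v_i α_i r_i = 3·8·9 + 1·1·0 + 2·4·7 + 2·9·4 + 3·5·8 = 464 ≡ 2.
  α_i^2 mod 11 = [9, 1, 5, 4, 3].
  S_2 = Σ v_i α_i^2 r_i = 3·9·9 + 1·1·0 + 2·5·7 + 2·4·4 + 3·3·8 = 417 ≡ 10.
  S = (7, 2, 10) ≠ 0, so r is not a codeword (an error is present).
Step 3: locate the error. For a single error e at position i, S_ℓ = v_i·e·α_i^ℓ, so α_err = S_1/S_0.
  S_0^{−1} = 7^{−1} = 8 (mod 11), so α_err = 2·8 = 16 ≡ 5 = α_5. Error position i = 5.
  Consistency check: S_2/S_1 = 10·6 = 60 ≡ 5 = α_err ✓ (single-error assumption holds).
Step 4: error magnitude e = S_0/v_5 = S_0·∏_{j≠5}(α_5 − α_j) = 7·4 = 28 ≡ 6 (mod 11).
Step 5: correct position 5: c_5 = r_5 − e = 8 − 6 ≡ 2 (mod 11). Hence c = [9, 0, 7, 4, 2].
  Check: interpolating c through the α_i gives m(x) = 5 + 6·x (degree < 2) with m(α_i) = c_i for every i, so c is indeed a codeword.


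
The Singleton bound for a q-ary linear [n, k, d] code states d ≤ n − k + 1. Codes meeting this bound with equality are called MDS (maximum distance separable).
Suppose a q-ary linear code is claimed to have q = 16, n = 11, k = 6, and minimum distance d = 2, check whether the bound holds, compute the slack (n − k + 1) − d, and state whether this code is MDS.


Singleton RHS = n − k + 1 = 6, slack = 4, bound satisfied, not MDS.

Singleton bound: d ≤ n − k + 1.
Here n = 11, k = 6, so n − k + 1 = 6.
Given d = 2, check d ≤ 6: YES.
Slack = (n − k + 1) − d = 4.
The code is NOT MDS (slack = 4 > 0).
Description: the claimed parameters are [11, 6, 2]_16; such a code would be non-MDS.


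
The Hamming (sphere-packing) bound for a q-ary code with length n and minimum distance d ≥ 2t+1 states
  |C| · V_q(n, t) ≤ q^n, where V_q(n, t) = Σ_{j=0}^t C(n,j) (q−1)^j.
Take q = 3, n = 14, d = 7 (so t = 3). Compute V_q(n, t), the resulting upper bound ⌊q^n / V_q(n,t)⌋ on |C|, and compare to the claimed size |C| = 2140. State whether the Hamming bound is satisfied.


V_q(n, t) = 3305, q^n = 4782969, Hamming bound = 1447, |C| = 2140 > bound (violated).

Step 1: Compute V_q(n, t) = Σ_{j=0}^3 C(n, j) (q−1)^j.
  j = 0: C(14,0)·(2)^0 = 1·1 = 1.
  j = 1: C(14,1)·(2)^1 = 14·2 = 28.
  j = 2: C(14,2)·(2)^2 = 91·4 = 364.
  j = 3: C(14,3)·(2)^3 = 364·8 = 2912.
  V_q(n, t) = 1 + 28 + 364 + 2912 = 3305.
Step 2: q^n = 3^14 = 4782969.
Step 3: Hamming bound ⌊q^n / V_q(n,t)⌋ = ⌊4782969/3305⌋ = 1447.
Step 4: Compare |C| = 2140 to 1447: violated.
The claimed |C| lies above the Hamming bound, so no 3-ary code of length 14 with d ≥ 7 can have 2140 codewords.


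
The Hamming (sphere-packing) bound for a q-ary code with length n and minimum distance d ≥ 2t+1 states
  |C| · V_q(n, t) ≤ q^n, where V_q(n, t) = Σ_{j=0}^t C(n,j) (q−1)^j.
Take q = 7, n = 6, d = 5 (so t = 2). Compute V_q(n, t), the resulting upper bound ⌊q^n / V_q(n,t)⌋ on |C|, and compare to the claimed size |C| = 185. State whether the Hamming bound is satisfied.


V_q(n, t) = 577, q^n = 117649, Hamming bound = 203, |C| = 185 ≤ bound (satisfied).

Step 1: Compute V_q(n, t) = Σ_{j=0}^2 C(n, j) (q−1)^j.
  j = 0: C(6,0)·(6)^0 = 1·1 = 1.
  j = 1: C(6,1)·(6)^1 = 6·6 = 36.
  j = 2: C(6,2)·(6)^2 = 15·36 = 540.
  V_q(n, t) = 1 + 36 + 540 = 577.
Step 2: q^n = 7^6 = 117649.
Step 3: Hamming bound ⌊q^n / V_q(n,t)⌋ = ⌊117649/577⌋ = 203.
Step 4: Compare |C| = 185 to 203: satisfied.
The claimed |C| lies below the Hamming bound.


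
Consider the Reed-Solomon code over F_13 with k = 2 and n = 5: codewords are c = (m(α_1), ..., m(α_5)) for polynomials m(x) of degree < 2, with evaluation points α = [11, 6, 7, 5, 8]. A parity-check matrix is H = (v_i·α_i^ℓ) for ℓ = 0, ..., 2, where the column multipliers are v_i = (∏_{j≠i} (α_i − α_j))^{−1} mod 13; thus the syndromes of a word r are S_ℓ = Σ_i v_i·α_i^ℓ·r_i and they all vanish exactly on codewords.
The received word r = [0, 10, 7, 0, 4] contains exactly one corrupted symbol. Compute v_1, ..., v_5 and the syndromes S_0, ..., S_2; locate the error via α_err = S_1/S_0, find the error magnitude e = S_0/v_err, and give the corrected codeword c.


S = (2, 9, 8), error at position 1, error magnitude e = 5, c = [8, 10, 7, 0, 4].

Step 1: column multipliers v_i = (∏_{j≠i}(α_i − α_j))^{−1} mod 13.
  i = 1 (α = 11): (11−6)(11−7)(11−5)(11−8) = 5·4·6·3 = 360 ≡ 9, so v_1 = 9^{−1} = 3 (mod 13).
  i = 2 (α = 6): (6−11)(6−7)(6−5)(6−8) = (−5)·(−1)·1·(−2) = −10 ≡ 3, so v_2 = 3^{−1} = 9 (mod 13).
  i = 3 (α = 7): (7−11)(7−6)(7−5)(7−8) = (−4)·1·2·(−1) = 8 ≡ 8, so v_3 = 8^{−1} = 5 (mod 13).
  i = 4 (α = 5): (5−11)(5−6)(5−7)(5−8) = (−6)·(−1)·(−2)·(−3) = 36 ≡ 10, so v_4 = 10^{−1} = 4 (mod 13).
  i = 5 (α = 8): (8−11)(8−6)(8−7)(8−5) = (−3)·2·1·3 = −18 ≡ 8, so v_5 = 8^{−1} = 5 (mod 13).
  v = [3, 9, 5, 4, 5].
Step 2: syndromes of r = [0, 10, 7, 0, 4] (all sums mod 13).
  S_0 = Σ v_i r_i = 3·0 + 9·10 + 5·7 + 4·0 + 5·4 = 145 ≡ 2.
  S_1 = Σ v_i α_i r_i = 3·11·0 + 9·6·10 + 5·7·7 + 4·5·0 + 5·8·4 = 945 ≡ 9.
  α_i^2 mod 13 = [4, 10, 10, 12, 12].
  S_2 = Σ v_i α_i^2 r_i = 3·4·0 + 9·10·10 + 5·10·7 + 4·12·0 + 5·12·4 = 1490 ≡ 8.
  S = (2, 9, 8) ≠ 0, so r is not a codeword (an error is present).
Step 3: locate the error. For a single error e at position i, S_ℓ = v_i·e·α_i^ℓ, so α_err = S_1/S_0.
  S_0^{−1} = 2^{−1} = 7 (mod 13), so α_err = 9·7 = 63 ≡ 11 = α_1. Error position i = 1.
  Consistency check: S_2/S_1 = 8·3 = 24 ≡ 11 = α_err ✓ (single-error assumption holds).
Step 4: error magnitude e = S_0/v_1 = S_0·∏_{j≠1}(α_1 − α_j) = 2·9 = 18 ≡ 5 (mod 13).
Step 5: correct position 1: c_1 = r_1 − e = 0 − 5 ≡ 8 (mod 13). Hence c = [8, 10, 7, 0, 4].
  Check: interpolating c through the α_i gives m(x) = 2 + 10·x (degree < 2) with m(α_i) = c_i for every i, so c is indeed a codeword.


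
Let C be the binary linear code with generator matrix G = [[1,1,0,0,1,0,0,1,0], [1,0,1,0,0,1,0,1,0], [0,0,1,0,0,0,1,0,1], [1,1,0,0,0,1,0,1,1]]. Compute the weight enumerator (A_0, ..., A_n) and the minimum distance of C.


Weight distribution: A_0 = 1, A_2 = 1, A_3 = 3, A_4 = 5, A_5 = 4, A_6 = 1, A_7 = 1. Minimum distance d = 2.

Enumerate all 2^4 = 16 messages m ∈ F_2^4.
For each, compute codeword c = mG in F_2^9, then tally its weight.
  m = 0000 → c = 000000000, weight = 0.
  m = 1000 → c = 110010010, weight = 4.
  m = 0100 → c = 101001010, weight = 4.
  m = 1100 → c = 011011000, weight = 4.
  m = 0010 → c = 001000101, weight = 3.
  m = 1010 → c = 111010111, weight = 7.
  m = 0110 → c = 100001111, weight = 5.
  m = 1110 → c = 010011101, weight = 5.
  m = 0001 → c = 110001011, weight = 5.
  m = 1001 → c = 000011001, weight = 3.
  m = 0101 → c = 011000001, weight = 3.
  m = 1101 → c = 101010011, weight = 5.
  m = 0011 → c = 111001110, weight = 6.
  m = 1011 → c = 001011100, weight = 4.
  m = 0111 → c = 010000100, weight = 2.
  m = 1111 → c = 100010110, weight = 4.
Tally weights:
  weight 0: 1 codewords.
  weight 2: 1 codewords.
  weight 3: 3 codewords.
  weight 4: 5 codewords.
  weight 5: 4 codewords.
  weight 6: 1 codewords.
  weight 7: 1 codewords.
Minimum distance d = smallest w > 0 with A_w > 0 = 2.
Sanity: Σ A_w = 16 = 2^4 = 16 ✓.


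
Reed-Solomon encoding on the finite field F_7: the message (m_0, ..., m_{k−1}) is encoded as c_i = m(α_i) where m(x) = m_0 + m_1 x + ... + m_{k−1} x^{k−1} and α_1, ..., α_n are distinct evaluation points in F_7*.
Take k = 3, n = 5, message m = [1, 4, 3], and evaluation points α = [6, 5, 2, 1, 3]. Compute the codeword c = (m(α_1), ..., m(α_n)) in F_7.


c = [0, 5, 0, 1, 5]

Message polynomial: m(x) = 1 + 4·x + 3·x^2 (mod 7).
For each evaluation point α_i, compute m(α_i) mod 7:
  α_1 = 6: Horner steps 3 → 1 → 0, so m(6) = 0.
  α_2 = 5: Horner steps 3 → 5 → 5, so m(5) = 5.
  α_3 = 2: Horner steps 3 → 3 → 0, so m(2) = 0.
  α_4 = 1: Horner steps 3 → 0 → 1, so m(1) = 1.
  α_5 = 3: Horner steps 3 → 6 → 5, so m(3) = 5.
Codeword c = [0, 5, 0, 1, 5] ∈ F_7^5.


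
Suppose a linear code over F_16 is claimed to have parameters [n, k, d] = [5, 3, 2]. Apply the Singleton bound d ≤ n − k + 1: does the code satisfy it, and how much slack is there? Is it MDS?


Singleton RHS = n − k + 1 = 3, slack = 1, bound satisfied, not MDS.

Singleton bound: d ≤ n − k + 1.
Here n = 5, k = 3, so n − k + 1 = 3.
Given d = 2, check d ≤ 3: YES.
Slack = (n − k + 1) − d = 1.
The code is NOT MDS (slack = 1 > 0).
Description: the claimed parameters are [5, 3, 2]_16; such a code would be non-MDS.


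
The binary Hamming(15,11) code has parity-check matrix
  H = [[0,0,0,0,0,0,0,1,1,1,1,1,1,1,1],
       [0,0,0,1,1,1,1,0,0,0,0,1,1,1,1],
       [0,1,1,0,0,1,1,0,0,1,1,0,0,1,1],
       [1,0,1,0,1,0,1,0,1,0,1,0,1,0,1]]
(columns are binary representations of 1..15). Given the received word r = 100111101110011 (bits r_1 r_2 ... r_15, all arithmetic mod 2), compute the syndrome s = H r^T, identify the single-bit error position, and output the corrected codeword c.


s = (1, 0, 0, 0)^T, error position = 8, corrected codeword c = 100111111110011

Compute s = H r^T mod 2 one row at a time:
  s_1 = 0 + 1 + 1 + 1 + 0 + 0 + 1 + 1 = 5 ≡ 1 (mod 2).
  s_2 = 1 + 1 + 1 + 1 + 0 + 0 + 1 + 1 = 6 ≡ 0 (mod 2).
  s_3 = 0 + 0 + 1 + 1 + 1 + 1 + 1 + 1 = 6 ≡ 0 (mod 2).
  s_4 = 1 + 0 + 1 + 1 + 1 + 1 + 0 + 1 = 6 ≡ 0 (mod 2).
s = (1, 0, 0, 0)^T — this equals column 8 of H (binary 1000), so error is at position 8.
Correct: flip bit 8 of r = 100111101110011 to get c = 100111111110011.
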